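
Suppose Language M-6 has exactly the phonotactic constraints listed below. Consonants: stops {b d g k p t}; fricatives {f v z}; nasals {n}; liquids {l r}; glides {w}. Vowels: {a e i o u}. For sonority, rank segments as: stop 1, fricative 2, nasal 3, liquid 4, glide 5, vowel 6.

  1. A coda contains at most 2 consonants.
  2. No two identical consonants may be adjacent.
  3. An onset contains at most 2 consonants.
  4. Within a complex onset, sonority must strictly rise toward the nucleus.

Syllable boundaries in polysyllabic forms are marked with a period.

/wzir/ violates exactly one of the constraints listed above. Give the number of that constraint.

/wzir/: syllable 1 onset /wz/: /w/ (glide, 5) → /z/ (fricative, 2) does not rise.
This is a violation of constraint 4: "Within a complex onset, sonority must strictly rise toward the nucleus."
The remaining constraints (1, 2, 3) are satisfied.

4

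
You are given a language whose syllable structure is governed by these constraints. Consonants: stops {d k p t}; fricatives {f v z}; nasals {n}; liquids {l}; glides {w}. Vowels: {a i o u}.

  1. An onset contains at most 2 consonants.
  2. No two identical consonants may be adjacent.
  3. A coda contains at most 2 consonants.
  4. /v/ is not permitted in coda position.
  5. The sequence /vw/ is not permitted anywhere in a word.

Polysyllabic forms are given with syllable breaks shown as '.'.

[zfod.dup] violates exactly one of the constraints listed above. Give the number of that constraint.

[zfod.dup]: adjacent identical consonants /dd/.
This is a violation of constraint 2: "No two identical consonants may be adjacent."
The remaining constraints (1, 3, 4, 5) are satisfied.

2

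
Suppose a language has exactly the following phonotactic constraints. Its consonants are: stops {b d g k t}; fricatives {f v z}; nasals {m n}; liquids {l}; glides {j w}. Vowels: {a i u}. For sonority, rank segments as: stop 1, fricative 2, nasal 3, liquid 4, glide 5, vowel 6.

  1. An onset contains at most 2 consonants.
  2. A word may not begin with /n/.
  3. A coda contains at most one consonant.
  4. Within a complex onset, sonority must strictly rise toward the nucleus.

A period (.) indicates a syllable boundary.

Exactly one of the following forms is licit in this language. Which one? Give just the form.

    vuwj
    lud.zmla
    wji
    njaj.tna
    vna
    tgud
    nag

vuwj — violates constraint 3: syllable 1 coda /wj/ has 2 consonants (> 1) → illicit
lud.zmla — violates constraint 1: syllable 2 onset /zml/ has 3 consonants (> 2) → illicit
wji — violates constraint 4: syllable 1 onset /wj/: /w/ (glide, 5) → /j/ (glide, 5) does not rise → illicit
njaj.tna — violates constraint 2: word begins with /n/ → illicit
vna — σ1 onset /vn/ (2→3 rises), coda /∅/ ok → licit
tgud — violates constraint 4: syllable 1 onset /tg/: /t/ (stop, 1) → /g/ (stop, 1) does not rise → illicit
nag — violates constraint 2: word begins with /n/ → illicit

vna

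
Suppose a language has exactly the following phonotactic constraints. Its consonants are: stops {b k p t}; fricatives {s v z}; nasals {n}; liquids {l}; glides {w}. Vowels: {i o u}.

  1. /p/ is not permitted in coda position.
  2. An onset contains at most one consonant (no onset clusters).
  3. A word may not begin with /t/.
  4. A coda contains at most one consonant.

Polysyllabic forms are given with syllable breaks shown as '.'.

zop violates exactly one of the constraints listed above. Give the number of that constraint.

1

zop: syllable 1 coda contains /p/.
This is a violation of constraint 1: "/p/ is not permitted in coda position."
The remaining constraints (2, 3, 4) are satisfied.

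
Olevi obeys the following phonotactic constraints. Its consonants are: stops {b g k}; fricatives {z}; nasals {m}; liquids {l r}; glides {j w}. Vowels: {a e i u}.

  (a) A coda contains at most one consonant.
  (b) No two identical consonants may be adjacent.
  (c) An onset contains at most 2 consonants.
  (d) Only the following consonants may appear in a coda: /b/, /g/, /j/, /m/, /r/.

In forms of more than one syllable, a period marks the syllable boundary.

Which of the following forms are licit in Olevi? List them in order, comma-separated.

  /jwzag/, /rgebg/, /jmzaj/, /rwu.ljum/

/jwzag/ — violates constraint (c): syllable 1 onset /jwz/ has 3 consonants (> 2) → illicit
/rgebg/ — violates constraint (a): syllable 1 coda /bg/ has 2 consonants (> 1) → illicit
/jmzaj/ — violates constraint (c): syllable 1 onset /jmz/ has 3 consonants (> 2) → illicit
/rwu.ljum/ — σ1 onset /rw/ (2C), coda /∅/ ok; σ2 onset /lj/ (2C), coda /m/ ok → licit

/rwu.ljum/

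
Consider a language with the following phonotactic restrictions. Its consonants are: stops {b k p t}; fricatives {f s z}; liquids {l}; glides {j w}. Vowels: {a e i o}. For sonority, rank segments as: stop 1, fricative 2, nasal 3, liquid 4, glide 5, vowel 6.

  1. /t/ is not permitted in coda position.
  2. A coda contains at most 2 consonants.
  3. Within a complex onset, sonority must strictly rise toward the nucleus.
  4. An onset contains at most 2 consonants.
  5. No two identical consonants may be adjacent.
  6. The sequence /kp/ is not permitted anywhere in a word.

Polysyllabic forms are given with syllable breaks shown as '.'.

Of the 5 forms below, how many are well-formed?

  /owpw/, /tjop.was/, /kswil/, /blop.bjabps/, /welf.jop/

2

/owpw/ — violates constraint 2: syllable 1 coda /wpw/ has 3 consonants (> 2) → ill-formed
/tjop.was/ — σ1 onset /tj/ (1→5 rises), coda /p/ ok; σ2 onset /w/, coda /s/ ok → well-formed
/kswil/ — violates constraint 4: syllable 1 onset /ksw/ has 3 consonants (> 2) → ill-formed
/blop.bjabps/ — violates constraint 2: syllable 2 coda /bps/ has 3 consonants (> 2) → ill-formed
/welf.jop/ — σ1 onset /w/, coda /lf/ (2C) ok; σ2 onset /j/, coda /p/ ok → well-formed
Well-formed: /tjop.was/, /welf.jop/ → 2.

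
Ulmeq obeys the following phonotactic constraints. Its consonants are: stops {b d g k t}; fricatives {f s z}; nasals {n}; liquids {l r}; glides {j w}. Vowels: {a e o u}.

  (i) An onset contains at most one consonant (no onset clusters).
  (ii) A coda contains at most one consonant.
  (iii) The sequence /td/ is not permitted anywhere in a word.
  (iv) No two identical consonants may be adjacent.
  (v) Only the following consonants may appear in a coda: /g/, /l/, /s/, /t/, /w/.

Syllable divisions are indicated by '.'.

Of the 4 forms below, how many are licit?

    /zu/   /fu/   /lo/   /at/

4

/zu/ — σ1 onset /z/, coda /∅/ ok → licit
/fu/ — σ1 onset /f/, coda /∅/ ok → licit
/lo/ — σ1 onset /l/, coda /∅/ ok → licit
/at/ — σ1 onset /∅/, coda /t/ ok → licit
Licit: /zu/, /fu/, /lo/, /at/ → 4.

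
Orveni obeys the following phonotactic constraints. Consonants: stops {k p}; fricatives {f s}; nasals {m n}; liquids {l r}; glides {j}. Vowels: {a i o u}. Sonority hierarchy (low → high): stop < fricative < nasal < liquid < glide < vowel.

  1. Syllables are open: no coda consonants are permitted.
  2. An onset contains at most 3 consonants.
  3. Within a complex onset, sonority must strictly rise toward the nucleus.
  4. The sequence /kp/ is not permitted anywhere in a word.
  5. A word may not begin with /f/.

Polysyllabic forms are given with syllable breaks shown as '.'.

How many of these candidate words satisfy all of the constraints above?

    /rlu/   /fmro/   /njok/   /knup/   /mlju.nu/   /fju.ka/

1

/rlu/ — violates constraint 3: syllable 1 onset /rl/: /r/ (liquid, 4) → /l/ (liquid, 4) does not rise → ill-formed
/fmro/ — violates constraint 5: word begins with /f/ → ill-formed
/njok/ — violates constraint 1: syllable 1 coda /k/ has 1 consonant (> 0) → ill-formed
/knup/ — violates constraint 1: syllable 1 coda /p/ has 1 consonant (> 0) → ill-formed
/mlju.nu/ — σ1 onset /mlj/ (3→4→5 rises), coda /∅/ ok; σ2 onset /n/, coda /∅/ ok → well-formed
/fju.ka/ — violates constraint 5: word begins with /f/ → ill-formed
Well-formed: /mlju.nu/ → 1.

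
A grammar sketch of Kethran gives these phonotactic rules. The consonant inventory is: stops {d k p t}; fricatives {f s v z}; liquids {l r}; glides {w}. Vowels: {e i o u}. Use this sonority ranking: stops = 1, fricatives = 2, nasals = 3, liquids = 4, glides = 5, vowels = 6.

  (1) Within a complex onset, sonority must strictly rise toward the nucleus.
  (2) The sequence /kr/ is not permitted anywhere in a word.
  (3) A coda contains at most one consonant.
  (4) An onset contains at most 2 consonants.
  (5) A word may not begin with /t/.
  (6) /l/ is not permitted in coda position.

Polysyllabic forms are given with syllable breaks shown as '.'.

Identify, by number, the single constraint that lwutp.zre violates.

lwutp.zre: syllable 1 coda /tp/ has 2 consonants (> 1).
This is a violation of constraint 3: "A coda contains at most one consonant."
The remaining constraints (1, 2, 4, 5, 6) are satisfied.

3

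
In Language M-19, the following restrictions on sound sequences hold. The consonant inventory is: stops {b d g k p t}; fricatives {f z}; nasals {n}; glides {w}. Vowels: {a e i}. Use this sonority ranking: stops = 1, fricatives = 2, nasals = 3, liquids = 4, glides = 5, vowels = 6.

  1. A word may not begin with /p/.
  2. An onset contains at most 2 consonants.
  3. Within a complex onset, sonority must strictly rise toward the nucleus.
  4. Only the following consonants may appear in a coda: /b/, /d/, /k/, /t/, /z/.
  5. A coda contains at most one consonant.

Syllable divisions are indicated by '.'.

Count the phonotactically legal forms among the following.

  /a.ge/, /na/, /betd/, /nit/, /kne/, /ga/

/a.ge/ — σ1 onset /∅/, coda /∅/ ok; σ2 onset /g/, coda /∅/ ok → phonotactically legal
/na/ — σ1 onset /n/, coda /∅/ ok → phonotactically legal
/betd/ — violates constraint 5: syllable 1 coda /td/ has 2 consonants (> 1) → phonotactically illegal
/nit/ — σ1 onset /n/, coda /t/ ok → phonotactically legal
/kne/ — σ1 onset /kn/ (1→3 rises), coda /∅/ ok → phonotactically legal
/ga/ — σ1 onset /g/, coda /∅/ ok → phonotactically legal
Phonotactically legal: /a.ge/, /na/, /nit/, /kne/, /ga/ → 5.

5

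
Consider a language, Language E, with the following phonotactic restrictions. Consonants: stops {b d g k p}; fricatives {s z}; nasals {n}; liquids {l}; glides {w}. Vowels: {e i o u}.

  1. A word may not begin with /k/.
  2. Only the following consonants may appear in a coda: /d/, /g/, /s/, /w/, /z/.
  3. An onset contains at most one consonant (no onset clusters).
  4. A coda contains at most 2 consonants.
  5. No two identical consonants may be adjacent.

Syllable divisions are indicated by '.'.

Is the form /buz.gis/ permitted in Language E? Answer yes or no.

/buz.gis/ — σ1 onset /b/, coda /z/ ok; σ2 onset /g/, coda /s/ ok → permitted

yes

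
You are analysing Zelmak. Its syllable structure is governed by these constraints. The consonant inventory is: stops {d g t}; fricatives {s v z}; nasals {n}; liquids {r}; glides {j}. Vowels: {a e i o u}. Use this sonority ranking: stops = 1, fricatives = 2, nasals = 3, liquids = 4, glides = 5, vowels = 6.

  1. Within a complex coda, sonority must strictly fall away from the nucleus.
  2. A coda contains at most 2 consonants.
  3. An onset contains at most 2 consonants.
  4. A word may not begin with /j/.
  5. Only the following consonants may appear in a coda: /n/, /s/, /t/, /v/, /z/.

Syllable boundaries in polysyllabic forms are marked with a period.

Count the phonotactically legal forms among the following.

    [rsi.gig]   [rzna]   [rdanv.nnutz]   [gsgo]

0

[rsi.gig] — violates constraint 5: syllable 2 coda contains /g/, which is not a licensed coda consonant → phonotactically illegal
[rzna] — violates constraint 3: syllable 1 onset /rzn/ has 3 consonants (> 2) → phonotactically illegal
[rdanv.nnutz] — violates constraint 1: syllable 2 coda /tz/: /t/ (stop, 1) → /z/ (fricative, 2) does not fall → phonotactically illegal
[gsgo] — violates constraint 3: syllable 1 onset /gsg/ has 3 consonants (> 2) → phonotactically illegal
No form is phonotactically legal → 0.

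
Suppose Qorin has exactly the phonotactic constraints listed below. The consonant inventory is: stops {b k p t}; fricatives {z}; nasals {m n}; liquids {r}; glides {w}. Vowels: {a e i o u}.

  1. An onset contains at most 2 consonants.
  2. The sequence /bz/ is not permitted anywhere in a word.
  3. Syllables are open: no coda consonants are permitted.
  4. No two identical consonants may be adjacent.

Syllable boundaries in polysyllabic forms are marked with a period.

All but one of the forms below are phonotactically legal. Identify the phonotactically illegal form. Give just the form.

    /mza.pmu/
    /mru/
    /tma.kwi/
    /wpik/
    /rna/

/mza.pmu/ — σ1 onset /mz/ (2C), coda /∅/ ok; σ2 onset /pm/ (2C), coda /∅/ ok → phonotactically legal
/mru/ — σ1 onset /mr/ (2C), coda /∅/ ok → phonotactically legal
/tma.kwi/ — σ1 onset /tm/ (2C), coda /∅/ ok; σ2 onset /kw/ (2C), coda /∅/ ok → phonotactically legal
/wpik/ — violates constraint 3: syllable 1 coda /k/ has 1 consonant (> 0) → phonotactically illegal
/rna/ — σ1 onset /rn/ (2C), coda /∅/ ok → phonotactically legal

/wpik/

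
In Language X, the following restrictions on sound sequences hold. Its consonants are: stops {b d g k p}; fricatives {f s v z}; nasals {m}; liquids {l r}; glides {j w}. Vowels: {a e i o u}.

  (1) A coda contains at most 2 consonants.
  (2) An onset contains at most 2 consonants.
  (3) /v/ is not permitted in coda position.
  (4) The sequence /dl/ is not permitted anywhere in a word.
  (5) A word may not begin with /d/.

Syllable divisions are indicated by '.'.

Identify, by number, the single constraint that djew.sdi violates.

djew.sdi: word begins with /d/.
This is a violation of constraint 5: "A word may not begin with /d/."
The remaining constraints (1, 2, 3, 4) are satisfied.

5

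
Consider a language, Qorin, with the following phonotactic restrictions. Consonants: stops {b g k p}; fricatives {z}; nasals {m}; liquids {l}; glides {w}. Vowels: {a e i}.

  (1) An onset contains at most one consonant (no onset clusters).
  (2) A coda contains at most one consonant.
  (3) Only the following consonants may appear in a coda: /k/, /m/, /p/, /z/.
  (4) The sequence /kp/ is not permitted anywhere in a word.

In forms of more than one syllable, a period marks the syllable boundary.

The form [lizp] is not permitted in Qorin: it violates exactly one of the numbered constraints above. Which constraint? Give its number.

[lizp]: syllable 1 coda /zp/ has 2 consonants (> 1).
This is a violation of constraint 2: "A coda contains at most one consonant."
The remaining constraints (1, 3, 4) are satisfied.

2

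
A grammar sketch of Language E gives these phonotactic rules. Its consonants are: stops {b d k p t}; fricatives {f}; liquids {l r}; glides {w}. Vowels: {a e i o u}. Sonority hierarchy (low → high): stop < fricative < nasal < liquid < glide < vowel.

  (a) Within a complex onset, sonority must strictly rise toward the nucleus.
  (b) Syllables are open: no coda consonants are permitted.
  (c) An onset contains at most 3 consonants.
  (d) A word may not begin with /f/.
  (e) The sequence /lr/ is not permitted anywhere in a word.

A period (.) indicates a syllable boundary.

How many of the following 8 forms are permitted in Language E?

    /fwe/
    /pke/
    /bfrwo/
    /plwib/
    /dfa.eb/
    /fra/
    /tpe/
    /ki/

1

/fwe/ — violates constraint (d): word begins with /f/ → not permitted
/pke/ — violates constraint (a): syllable 1 onset /pk/: /p/ (stop, 1) → /k/ (stop, 1) does not rise → not permitted
/bfrwo/ — violates constraint (c): syllable 1 onset /bfrw/ has 4 consonants (> 3) → not permitted
/plwib/ — violates constraint (b): syllable 1 coda /b/ has 1 consonant (> 0) → not permitted
/dfa.eb/ — violates constraint (b): syllable 2 coda /b/ has 1 consonant (> 0) → not permitted
/fra/ — violates constraint (d): word begins with /f/ → not permitted
/tpe/ — violates constraint (a): syllable 1 onset /tp/: /t/ (stop, 1) → /p/ (stop, 1) does not rise → not permitted
/ki/ — σ1 onset /k/, coda /∅/ ok → permitted
Permitted: /ki/ → 1.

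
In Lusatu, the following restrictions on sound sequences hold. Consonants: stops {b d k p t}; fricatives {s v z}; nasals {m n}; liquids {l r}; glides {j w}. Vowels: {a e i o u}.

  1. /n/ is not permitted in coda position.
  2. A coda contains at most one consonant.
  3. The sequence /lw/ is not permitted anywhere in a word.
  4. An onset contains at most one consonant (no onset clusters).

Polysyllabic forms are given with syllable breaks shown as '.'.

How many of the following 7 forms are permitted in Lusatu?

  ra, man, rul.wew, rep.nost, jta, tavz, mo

ra — σ1 onset /r/, coda /∅/ ok → permitted
man — violates constraint 1: syllable 1 coda contains /n/ → not permitted
rul.wew — violates constraint 3: contains banned sequence /lw/ → not permitted
rep.nost — violates constraint 2: syllable 2 coda /st/ has 2 consonants (> 1) → not permitted
jta — violates constraint 4: syllable 1 onset /jt/ has 2 consonants (> 1) → not permitted
tavz — violates constraint 2: syllable 1 coda /vz/ has 2 consonants (> 1) → not permitted
mo — σ1 onset /m/, coda /∅/ ok → permitted
Permitted: ra, mo → 2.

2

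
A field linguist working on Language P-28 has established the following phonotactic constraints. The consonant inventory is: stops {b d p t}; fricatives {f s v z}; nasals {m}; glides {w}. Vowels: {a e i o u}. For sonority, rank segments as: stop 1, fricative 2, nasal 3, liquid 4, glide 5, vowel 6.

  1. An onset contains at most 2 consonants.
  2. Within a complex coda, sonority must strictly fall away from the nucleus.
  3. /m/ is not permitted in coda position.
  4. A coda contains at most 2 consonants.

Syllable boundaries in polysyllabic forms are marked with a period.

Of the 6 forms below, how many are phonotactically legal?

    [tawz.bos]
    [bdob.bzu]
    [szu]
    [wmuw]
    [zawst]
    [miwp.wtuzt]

5

[tawz.bos] — σ1 onset /t/, coda /wz/ (5→2 falls) ok; σ2 onset /b/, coda /s/ ok → phonotactically legal
[bdob.bzu] — σ1 onset /bd/ (2C), coda /b/ ok; σ2 onset /bz/ (2C), coda /∅/ ok → phonotactically legal
[szu] — σ1 onset /sz/ (2C), coda /∅/ ok → phonotactically legal
[wmuw] — σ1 onset /wm/ (2C), coda /w/ ok → phonotactically legal
[zawst] — violates constraint 4: syllable 1 coda /wst/ has 3 consonants (> 2) → phonotactically illegal
[miwp.wtuzt] — σ1 onset /m/, coda /wp/ (5→1 falls) ok; σ2 onset /wt/ (2C), coda /zt/ (2→1 falls) ok → phonotactically legal
Phonotactically legal: [tawz.bos], [bdob.bzu], [szu], [wmuw], [miwp.wtuzt] → 5.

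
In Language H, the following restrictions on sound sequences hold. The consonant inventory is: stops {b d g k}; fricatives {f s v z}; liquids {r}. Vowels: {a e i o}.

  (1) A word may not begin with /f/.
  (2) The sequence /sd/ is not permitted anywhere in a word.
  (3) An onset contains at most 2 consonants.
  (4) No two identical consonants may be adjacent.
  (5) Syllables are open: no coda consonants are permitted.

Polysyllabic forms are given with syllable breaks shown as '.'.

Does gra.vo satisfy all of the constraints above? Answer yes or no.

yes

gra.vo — σ1 onset /gr/ (2C), coda /∅/ ok; σ2 onset /v/, coda /∅/ ok → permitted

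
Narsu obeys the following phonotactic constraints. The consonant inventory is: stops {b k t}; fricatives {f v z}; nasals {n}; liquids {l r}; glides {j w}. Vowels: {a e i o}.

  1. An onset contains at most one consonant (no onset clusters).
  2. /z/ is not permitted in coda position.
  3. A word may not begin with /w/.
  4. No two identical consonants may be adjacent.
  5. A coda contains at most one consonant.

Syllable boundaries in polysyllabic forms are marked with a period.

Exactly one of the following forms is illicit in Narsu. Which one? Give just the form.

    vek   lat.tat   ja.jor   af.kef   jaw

lat.tat

vek — σ1 onset /v/, coda /k/ ok → licit
lat.tat — violates constraint 4: adjacent identical consonants /tt/ → illicit
ja.jor — σ1 onset /j/, coda /∅/ ok; σ2 onset /j/, coda /r/ ok → licit
af.kef — σ1 onset /∅/, coda /f/ ok; σ2 onset /k/, coda /f/ ok → licit
jaw — σ1 onset /j/, coda /w/ ok → licit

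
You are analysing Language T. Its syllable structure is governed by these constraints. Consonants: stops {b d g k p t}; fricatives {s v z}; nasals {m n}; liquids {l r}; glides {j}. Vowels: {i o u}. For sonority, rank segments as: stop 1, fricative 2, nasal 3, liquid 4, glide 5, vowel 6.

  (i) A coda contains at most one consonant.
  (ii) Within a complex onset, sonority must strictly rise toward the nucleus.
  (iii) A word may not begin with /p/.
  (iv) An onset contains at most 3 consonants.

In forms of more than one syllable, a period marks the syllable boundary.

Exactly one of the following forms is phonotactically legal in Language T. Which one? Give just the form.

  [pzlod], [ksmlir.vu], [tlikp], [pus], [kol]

[pzlod] — violates constraint (iii): word begins with /p/ → phonotactically illegal
[ksmlir.vu] — violates constraint (iv): syllable 1 onset /ksml/ has 4 consonants (> 3) → phonotactically illegal
[tlikp] — violates constraint (i): syllable 1 coda /kp/ has 2 consonants (> 1) → phonotactically illegal
[pus] — violates constraint (iii): word begins with /p/ → phonotactically illegal
[kol] — σ1 onset /k/, coda /l/ ok → phonotactically legal

[kol]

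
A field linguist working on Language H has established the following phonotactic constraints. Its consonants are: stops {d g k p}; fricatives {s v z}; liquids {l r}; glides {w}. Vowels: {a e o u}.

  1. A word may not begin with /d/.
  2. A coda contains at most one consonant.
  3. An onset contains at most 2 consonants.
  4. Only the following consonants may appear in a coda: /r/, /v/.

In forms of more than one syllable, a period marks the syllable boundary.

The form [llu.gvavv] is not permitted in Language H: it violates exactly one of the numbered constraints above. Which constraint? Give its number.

[llu.gvavv]: syllable 2 coda /vv/ has 2 consonants (> 1).
This is a violation of constraint 2: "A coda contains at most one consonant."
The remaining constraints (1, 3, 4) are satisfied.

2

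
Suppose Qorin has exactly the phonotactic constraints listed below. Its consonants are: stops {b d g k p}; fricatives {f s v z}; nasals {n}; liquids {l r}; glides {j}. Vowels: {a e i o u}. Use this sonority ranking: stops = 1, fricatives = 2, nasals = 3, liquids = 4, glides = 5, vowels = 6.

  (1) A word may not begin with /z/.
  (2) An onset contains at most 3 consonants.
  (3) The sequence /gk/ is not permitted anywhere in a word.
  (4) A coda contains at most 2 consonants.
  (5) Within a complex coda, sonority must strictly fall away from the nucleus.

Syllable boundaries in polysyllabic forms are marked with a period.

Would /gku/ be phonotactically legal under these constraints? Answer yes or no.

no

/gku/ — violates constraint 3: contains banned sequence /gk/ → phonotactically illegal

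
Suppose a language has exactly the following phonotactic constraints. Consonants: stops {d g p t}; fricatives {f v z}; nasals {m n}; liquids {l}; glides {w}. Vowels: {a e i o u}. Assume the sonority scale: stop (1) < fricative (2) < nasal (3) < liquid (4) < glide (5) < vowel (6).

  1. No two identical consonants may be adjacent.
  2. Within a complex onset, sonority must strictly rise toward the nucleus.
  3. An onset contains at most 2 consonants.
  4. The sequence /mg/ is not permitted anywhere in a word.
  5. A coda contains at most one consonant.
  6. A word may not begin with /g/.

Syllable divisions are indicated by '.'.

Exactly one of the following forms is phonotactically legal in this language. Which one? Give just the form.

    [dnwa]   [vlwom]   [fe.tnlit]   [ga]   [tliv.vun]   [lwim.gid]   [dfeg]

[dnwa] — violates constraint 3: syllable 1 onset /dnw/ has 3 consonants (> 2) → phonotactically illegal
[vlwom] — violates constraint 3: syllable 1 onset /vlw/ has 3 consonants (> 2) → phonotactically illegal
[fe.tnlit] — violates constraint 3: syllable 2 onset /tnl/ has 3 consonants (> 2) → phonotactically illegal
[ga] — violates constraint 6: word begins with /g/ → phonotactically illegal
[tliv.vun] — violates constraint 1: adjacent identical consonants /vv/ → phonotactically illegal
[lwim.gid] — violates constraint 4: contains banned sequence /mg/ → phonotactically illegal
[dfeg] — σ1 onset /df/ (1→2 rises), coda /g/ ok → phonotactically legal

[dfeg]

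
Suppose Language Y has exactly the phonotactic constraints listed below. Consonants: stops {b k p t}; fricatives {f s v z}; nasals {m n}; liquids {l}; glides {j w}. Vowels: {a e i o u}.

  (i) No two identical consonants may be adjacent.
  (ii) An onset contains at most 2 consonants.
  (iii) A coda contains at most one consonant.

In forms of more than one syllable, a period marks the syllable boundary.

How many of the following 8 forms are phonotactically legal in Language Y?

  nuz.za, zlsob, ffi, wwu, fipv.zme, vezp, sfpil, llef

nuz.za — violates constraint (i): adjacent identical consonants /zz/ → phonotactically illegal
zlsob — violates constraint (ii): syllable 1 onset /zls/ has 3 consonants (> 2) → phonotactically illegal
ffi — violates constraint (i): adjacent identical consonants /ff/ → phonotactically illegal
wwu — violates constraint (i): adjacent identical consonants /ww/ → phonotactically illegal
fipv.zme — violates constraint (iii): syllable 1 coda /pv/ has 2 consonants (> 1) → phonotactically illegal
vezp — violates constraint (iii): syllable 1 coda /zp/ has 2 consonants (> 1) → phonotactically illegal
sfpil — violates constraint (ii): syllable 1 onset /sfp/ has 3 consonants (> 2) → phonotactically illegal
llef — violates constraint (i): adjacent identical consonants /ll/ → phonotactically illegal
No form is phonotactically legal → 0.

0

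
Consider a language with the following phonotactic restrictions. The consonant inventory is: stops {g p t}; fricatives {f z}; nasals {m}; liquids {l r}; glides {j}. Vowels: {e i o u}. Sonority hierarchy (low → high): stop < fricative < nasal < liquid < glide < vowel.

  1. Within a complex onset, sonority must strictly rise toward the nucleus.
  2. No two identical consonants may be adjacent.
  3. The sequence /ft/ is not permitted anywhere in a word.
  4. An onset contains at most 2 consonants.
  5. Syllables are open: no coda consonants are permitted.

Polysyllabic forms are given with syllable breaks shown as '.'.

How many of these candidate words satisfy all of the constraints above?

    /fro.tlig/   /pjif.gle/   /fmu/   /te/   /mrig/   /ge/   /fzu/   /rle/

/fro.tlig/ — violates constraint 5: syllable 2 coda /g/ has 1 consonant (> 0) → illicit
/pjif.gle/ — violates constraint 5: syllable 1 coda /f/ has 1 consonant (> 0) → illicit
/fmu/ — σ1 onset /fm/ (2→3 rises), coda /∅/ ok → licit
/te/ — σ1 onset /t/, coda /∅/ ok → licit
/mrig/ — violates constraint 5: syllable 1 coda /g/ has 1 consonant (> 0) → illicit
/ge/ — σ1 onset /g/, coda /∅/ ok → licit
/fzu/ — violates constraint 1: syllable 1 onset /fz/: /f/ (fricative, 2) → /z/ (fricative, 2) does not rise → illicit
/rle/ — violates constraint 1: syllable 1 onset /rl/: /r/ (liquid, 4) → /l/ (liquid, 4) does not rise → illicit
Licit: /fmu/, /te/, /ge/ → 3.

3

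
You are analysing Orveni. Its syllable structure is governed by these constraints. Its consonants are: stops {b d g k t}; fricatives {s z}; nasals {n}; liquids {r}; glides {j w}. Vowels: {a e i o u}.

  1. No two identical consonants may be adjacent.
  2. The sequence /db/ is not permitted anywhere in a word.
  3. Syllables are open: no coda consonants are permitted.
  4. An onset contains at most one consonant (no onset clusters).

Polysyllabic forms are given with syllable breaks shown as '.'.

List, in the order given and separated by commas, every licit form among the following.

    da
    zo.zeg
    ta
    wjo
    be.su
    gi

da, ta, be.su, gi

da — σ1 onset /d/, coda /∅/ ok → licit
zo.zeg — violates constraint 3: syllable 2 coda /g/ has 1 consonant (> 0) → illicit
ta — σ1 onset /t/, coda /∅/ ok → licit
wjo — violates constraint 4: syllable 1 onset /wj/ has 2 consonants (> 1) → illicit
be.su — σ1 onset /b/, coda /∅/ ok; σ2 onset /s/, coda /∅/ ok → licit
gi — σ1 onset /g/, coda /∅/ ok → licit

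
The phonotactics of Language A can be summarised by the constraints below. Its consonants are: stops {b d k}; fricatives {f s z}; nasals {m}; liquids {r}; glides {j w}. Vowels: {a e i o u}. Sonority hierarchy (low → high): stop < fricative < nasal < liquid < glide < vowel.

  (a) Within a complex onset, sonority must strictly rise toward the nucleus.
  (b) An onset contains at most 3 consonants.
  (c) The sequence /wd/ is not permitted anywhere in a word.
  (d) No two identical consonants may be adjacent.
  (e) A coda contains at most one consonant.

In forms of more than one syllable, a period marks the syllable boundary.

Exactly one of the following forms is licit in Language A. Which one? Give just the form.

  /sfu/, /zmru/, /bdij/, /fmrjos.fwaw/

/zmru/

/sfu/ — violates constraint (a): syllable 1 onset /sf/: /s/ (fricative, 2) → /f/ (fricative, 2) does not rise → illicit
/zmru/ — σ1 onset /zmr/ (2→3→4 rises), coda /∅/ ok → licit
/bdij/ — violates constraint (a): syllable 1 onset /bd/: /b/ (stop, 1) → /d/ (stop, 1) does not rise → illicit
/fmrjos.fwaw/ — violates constraint (b): syllable 1 onset /fmrj/ has 4 consonants (> 3) → illicit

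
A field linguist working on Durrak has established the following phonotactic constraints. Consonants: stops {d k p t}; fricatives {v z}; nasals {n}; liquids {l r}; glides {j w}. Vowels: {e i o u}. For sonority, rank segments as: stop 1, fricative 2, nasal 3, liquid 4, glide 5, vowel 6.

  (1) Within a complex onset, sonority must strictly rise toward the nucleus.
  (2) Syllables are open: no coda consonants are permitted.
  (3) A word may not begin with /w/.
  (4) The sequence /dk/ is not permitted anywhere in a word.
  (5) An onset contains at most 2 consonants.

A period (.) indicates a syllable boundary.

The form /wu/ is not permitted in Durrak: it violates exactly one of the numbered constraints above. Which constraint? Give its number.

3

/wu/: word begins with /w/.
This is a violation of constraint 3: "A word may not begin with /w/."
The remaining constraints (1, 2, 4, 5) are satisfied.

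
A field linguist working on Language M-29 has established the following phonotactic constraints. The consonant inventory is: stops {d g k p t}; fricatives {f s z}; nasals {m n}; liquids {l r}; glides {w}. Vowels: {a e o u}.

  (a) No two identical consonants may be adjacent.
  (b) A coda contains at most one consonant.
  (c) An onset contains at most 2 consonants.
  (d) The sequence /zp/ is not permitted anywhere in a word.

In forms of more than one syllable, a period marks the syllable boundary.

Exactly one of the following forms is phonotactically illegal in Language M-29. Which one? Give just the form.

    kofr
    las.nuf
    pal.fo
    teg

kofr

kofr — violates constraint (b): syllable 1 coda /fr/ has 2 consonants (> 1) → phonotactically illegal
las.nuf — σ1 onset /l/, coda /s/ ok; σ2 onset /n/, coda /f/ ok → phonotactically legal
pal.fo — σ1 onset /p/, coda /l/ ok; σ2 onset /f/, coda /∅/ ok → phonotactically legal
teg — σ1 onset /t/, coda /g/ ok → phonotactically legal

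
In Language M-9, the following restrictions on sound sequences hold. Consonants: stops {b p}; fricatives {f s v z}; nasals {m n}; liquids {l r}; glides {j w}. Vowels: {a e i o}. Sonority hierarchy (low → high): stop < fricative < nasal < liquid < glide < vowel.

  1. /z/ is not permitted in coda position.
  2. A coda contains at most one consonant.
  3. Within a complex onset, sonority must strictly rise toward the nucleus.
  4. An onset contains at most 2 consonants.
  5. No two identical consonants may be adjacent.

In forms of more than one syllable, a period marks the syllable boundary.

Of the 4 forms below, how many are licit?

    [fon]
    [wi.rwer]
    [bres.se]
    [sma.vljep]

[fon] — σ1 onset /f/, coda /n/ ok → licit
[wi.rwer] — σ1 onset /w/, coda /∅/ ok; σ2 onset /rw/ (4→5 rises), coda /r/ ok → licit
[bres.se] — violates constraint 5: adjacent identical consonants /ss/ → illicit
[sma.vljep] — violates constraint 4: syllable 2 onset /vlj/ has 3 consonants (> 2) → illicit
Licit: [fon], [wi.rwer] → 2.

2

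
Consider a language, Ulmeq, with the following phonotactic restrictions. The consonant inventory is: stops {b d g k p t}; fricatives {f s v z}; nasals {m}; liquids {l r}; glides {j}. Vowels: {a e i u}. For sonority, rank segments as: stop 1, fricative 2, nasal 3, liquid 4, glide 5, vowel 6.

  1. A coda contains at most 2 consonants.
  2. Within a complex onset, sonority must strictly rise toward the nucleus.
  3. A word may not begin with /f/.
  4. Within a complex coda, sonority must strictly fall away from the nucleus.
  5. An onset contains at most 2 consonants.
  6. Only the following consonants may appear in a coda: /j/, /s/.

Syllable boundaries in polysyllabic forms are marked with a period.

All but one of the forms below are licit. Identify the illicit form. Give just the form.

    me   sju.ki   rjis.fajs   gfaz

me — σ1 onset /m/, coda /∅/ ok → licit
sju.ki — σ1 onset /sj/ (2→5 rises), coda /∅/ ok; σ2 onset /k/, coda /∅/ ok → licit
rjis.fajs — σ1 onset /rj/ (4→5 rises), coda /s/ ok; σ2 onset /f/, coda /js/ (5→2 falls) ok → licit
gfaz — violates constraint 6: syllable 1 coda contains /z/, which is not a licensed coda consonant → illicit

gfaz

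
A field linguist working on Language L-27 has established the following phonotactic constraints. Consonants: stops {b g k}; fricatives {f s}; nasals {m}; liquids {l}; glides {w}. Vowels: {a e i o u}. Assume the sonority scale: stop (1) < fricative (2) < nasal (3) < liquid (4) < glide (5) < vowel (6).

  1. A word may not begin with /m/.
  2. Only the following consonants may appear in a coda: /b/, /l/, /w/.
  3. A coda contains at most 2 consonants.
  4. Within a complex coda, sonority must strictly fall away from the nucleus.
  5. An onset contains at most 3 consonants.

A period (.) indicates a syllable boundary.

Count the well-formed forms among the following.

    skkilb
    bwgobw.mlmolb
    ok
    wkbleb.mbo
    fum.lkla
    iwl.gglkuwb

1

skkilb — σ1 onset /skk/ (3C), coda /lb/ (4→1 falls) ok → well-formed
bwgobw.mlmolb — violates constraint 4: syllable 1 coda /bw/: /b/ (stop, 1) → /w/ (glide, 5) does not fall → ill-formed
ok — violates constraint 2: syllable 1 coda contains /k/, which is not a licensed coda consonant → ill-formed
wkbleb.mbo — violates constraint 5: syllable 1 onset /wkbl/ has 4 consonants (> 3) → ill-formed
fum.lkla — violates constraint 2: syllable 1 coda contains /m/, which is not a licensed coda consonant → ill-formed
iwl.gglkuwb — violates constraint 5: syllable 2 onset /gglk/ has 4 consonants (> 3) → ill-formed
Well-formed: skkilb → 1.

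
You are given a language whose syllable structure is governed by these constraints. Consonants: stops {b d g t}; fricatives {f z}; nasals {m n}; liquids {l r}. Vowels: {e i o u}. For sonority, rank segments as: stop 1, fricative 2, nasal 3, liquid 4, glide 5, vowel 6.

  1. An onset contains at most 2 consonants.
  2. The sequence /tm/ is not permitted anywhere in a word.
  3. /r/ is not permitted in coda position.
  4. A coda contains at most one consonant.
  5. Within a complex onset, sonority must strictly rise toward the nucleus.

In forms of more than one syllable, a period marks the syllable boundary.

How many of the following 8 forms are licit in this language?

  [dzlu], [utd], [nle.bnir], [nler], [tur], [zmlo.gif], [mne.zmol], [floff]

0

[dzlu] — violates constraint 1: syllable 1 onset /dzl/ has 3 consonants (> 2) → illicit
[utd] — violates constraint 4: syllable 1 coda /td/ has 2 consonants (> 1) → illicit
[nle.bnir] — violates constraint 3: syllable 2 coda contains /r/ → illicit
[nler] — violates constraint 3: syllable 1 coda contains /r/ → illicit
[tur] — violates constraint 3: syllable 1 coda contains /r/ → illicit
[zmlo.gif] — violates constraint 1: syllable 1 onset /zml/ has 3 consonants (> 2) → illicit
[mne.zmol] — violates constraint 5: syllable 1 onset /mn/: /m/ (nasal, 3) → /n/ (nasal, 3) does not rise → illicit
[floff] — violates constraint 4: syllable 1 coda /ff/ has 2 consonants (> 1) → illicit
No form is licit → 0.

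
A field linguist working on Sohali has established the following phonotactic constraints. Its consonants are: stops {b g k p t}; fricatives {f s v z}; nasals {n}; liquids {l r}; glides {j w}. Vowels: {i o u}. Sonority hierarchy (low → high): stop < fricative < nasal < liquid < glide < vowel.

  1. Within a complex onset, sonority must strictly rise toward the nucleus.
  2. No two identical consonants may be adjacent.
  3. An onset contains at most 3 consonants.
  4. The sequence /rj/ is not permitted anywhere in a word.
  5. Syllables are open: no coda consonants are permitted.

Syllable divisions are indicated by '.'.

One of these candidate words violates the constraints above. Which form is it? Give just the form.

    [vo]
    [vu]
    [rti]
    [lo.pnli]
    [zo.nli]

[vo] — σ1 onset /v/, coda /∅/ ok → well-formed
[vu] — σ1 onset /v/, coda /∅/ ok → well-formed
[rti] — violates constraint 1: syllable 1 onset /rt/: /r/ (liquid, 4) → /t/ (stop, 1) does not rise → ill-formed
[lo.pnli] — σ1 onset /l/, coda /∅/ ok; σ2 onset /pnl/ (1→3→4 rises), coda /∅/ ok → well-formed
[zo.nli] — σ1 onset /z/, coda /∅/ ok; σ2 onset /nl/ (3→4 rises), coda /∅/ ok → well-formed

[rti]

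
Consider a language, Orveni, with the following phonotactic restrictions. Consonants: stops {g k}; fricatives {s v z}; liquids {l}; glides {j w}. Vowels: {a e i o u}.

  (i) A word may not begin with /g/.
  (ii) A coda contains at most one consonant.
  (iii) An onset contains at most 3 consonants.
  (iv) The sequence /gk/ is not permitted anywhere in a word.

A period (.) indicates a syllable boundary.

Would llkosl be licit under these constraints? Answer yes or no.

llkosl — violates constraint (ii): syllable 1 coda /sl/ has 2 consonants (> 1) → illicit

no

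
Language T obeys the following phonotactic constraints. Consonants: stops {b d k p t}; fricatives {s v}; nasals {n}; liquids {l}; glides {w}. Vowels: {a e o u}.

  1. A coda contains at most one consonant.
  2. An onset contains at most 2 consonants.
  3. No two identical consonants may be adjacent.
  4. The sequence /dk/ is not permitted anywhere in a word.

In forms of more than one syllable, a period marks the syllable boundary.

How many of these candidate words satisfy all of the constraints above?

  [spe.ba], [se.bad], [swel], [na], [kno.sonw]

[spe.ba] — σ1 onset /sp/ (2C), coda /∅/ ok; σ2 onset /b/, coda /∅/ ok → licit
[se.bad] — σ1 onset /s/, coda /∅/ ok; σ2 onset /b/, coda /d/ ok → licit
[swel] — σ1 onset /sw/ (2C), coda /l/ ok → licit
[na] — σ1 onset /n/, coda /∅/ ok → licit
[kno.sonw] — violates constraint 1: syllable 2 coda /nw/ has 2 consonants (> 1) → illicit
Licit: [spe.ba], [se.bad], [swel], [na] → 4.

4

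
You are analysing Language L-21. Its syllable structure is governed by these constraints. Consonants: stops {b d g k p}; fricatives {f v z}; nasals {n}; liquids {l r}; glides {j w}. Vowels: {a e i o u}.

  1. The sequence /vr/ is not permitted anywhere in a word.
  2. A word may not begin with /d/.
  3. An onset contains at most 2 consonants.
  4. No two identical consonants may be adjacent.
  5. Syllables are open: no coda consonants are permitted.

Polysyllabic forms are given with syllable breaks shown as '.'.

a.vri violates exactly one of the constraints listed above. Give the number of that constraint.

a.vri: contains banned sequence /vr/.
This is a violation of constraint 1: "The sequence /vr/ is not permitted anywhere in a word."
The remaining constraints (2, 3, 4, 5) are satisfied.

1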